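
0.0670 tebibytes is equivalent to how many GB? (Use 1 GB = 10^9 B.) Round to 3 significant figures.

1 TiB = 1099.51 gigabytes.
0.0670 × 1099.51 ≈ 73.7 GB.

73.7 GB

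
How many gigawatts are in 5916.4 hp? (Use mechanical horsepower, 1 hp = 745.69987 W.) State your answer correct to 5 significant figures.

1 horsepower = 7.45700e-7 gigawatts.
Thus 5916.4 × 7.45700e-7 ≈ 0.0044119 GW.

0.0044119 GW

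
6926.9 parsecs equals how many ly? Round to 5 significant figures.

1 parsec = 3.261564 light-years.
6926.9 × 3.261564 ≈ 22593 ly.

22593 light-years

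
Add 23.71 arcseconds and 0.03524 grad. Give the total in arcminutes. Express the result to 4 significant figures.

2.298 arcmin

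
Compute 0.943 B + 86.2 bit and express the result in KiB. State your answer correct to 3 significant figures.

0.0114 KiB

0.943 B = 0.000920898 KiB and 86.2 bit = 0.0105225 KiB.
0.000920898 + 0.0105225 ≈ 0.0114 KiB.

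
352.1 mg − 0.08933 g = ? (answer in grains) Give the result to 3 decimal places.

352.1 mg = 5.43373 gr and 0.08933 g = 1.37857 gr.
5.43373 − 1.37857 ≈ 4.055 gr.

4.055 grains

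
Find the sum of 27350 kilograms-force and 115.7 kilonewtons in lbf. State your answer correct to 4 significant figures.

27350 kgf = 60296.4 lbf and 115.7 kN = 26010.4 lbf.
60296.4 + 26010.4 ≈ 86310 lbf.

86310 lbf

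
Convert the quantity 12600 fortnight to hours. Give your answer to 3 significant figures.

1 fortnight = 336.000 hours.
Then 12600 × 336.000 ≈ 4.23e+6 h.

4.23e+6 h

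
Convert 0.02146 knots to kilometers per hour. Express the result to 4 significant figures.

1 knot = 1.85200 km/h.
Then 0.02146 × 1.85200 ≈ 0.03974 km/h.

0.03974 km/h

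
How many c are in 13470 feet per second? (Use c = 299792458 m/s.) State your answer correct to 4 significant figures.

1 foot per second = 1.01670e-9 times the speed of light.
13470 × 1.01670e-9 ≈ 1.369e-5 c.

1.369e-5 times the speed of light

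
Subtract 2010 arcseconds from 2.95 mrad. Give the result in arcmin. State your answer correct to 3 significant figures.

-23.4 arcmin

2.95 mrad = 10.1414 arcmin and 2010 arcsec = 33.5000 arcmin.
10.1414 − 33.5000 ≈ -23.4 arcmin.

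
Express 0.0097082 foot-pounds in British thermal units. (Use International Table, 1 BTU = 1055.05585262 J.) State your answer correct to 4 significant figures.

1.248 × 10^-5 BTU

1 ft·lbf = 0.00128507 BTU.
Then 0.0097082 × 0.00128507 ≈ 1.248 × 10^-5 BTU.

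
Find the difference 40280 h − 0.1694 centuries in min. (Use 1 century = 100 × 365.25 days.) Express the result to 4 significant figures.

-6.493e+6 minutes

40280 h = 2.41680e+6 min and 0.1694 century = 8.90976e+6 min.
2.41680e+6 − 8.90976e+6 ≈ -6.493e+6 min.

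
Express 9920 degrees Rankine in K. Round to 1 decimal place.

5511.1 kelvins

°R = K × 9/5.
Applying the formula gives 5511.1 K.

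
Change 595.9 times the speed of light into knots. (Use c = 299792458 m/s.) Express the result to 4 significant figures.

3.473e+11 kn

1 speed of light = 5.82750e+8 kn.
Then 595.9 × 5.82750e+8 ≈ 3.473e+11 kn.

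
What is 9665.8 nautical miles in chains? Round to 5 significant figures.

889860 chain

1 nmi = 92.0624 chain.
So 9665.8 × 92.0624 ≈ 889860 chain.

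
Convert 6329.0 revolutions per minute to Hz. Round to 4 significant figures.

1 rpm = 0.0166667 hertz.
Thus 6329.0 × 0.0166667 ≈ 105.5 Hz.

105.5 hertz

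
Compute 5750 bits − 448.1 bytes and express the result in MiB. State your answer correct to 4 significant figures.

0.0002581 MiB

5750 bit = 0.000685453 MiB and 448.1 B = 0.000427341 MiB.
0.000685453 − 0.000427341 ≈ 0.0002581 MiB.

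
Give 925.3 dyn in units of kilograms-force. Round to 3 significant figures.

1 dyne = 1.01972e-6 kilograms-force.
925.3 × 1.01972e-6 ≈ 0.000944 kgf.

0.000944 kgf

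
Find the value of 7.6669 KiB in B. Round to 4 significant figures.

7851 bytes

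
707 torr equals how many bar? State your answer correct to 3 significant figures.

0.943 bar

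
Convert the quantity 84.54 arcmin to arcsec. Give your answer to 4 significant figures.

1 arcminute = 60.0000 arcsec.
84.54 × 60.0000 ≈ 5072 arcsec.

5072 arcseconds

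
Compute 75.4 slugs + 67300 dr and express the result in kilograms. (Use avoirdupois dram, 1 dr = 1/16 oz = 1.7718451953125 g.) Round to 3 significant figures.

1220 kg

75.4 slug = 1100.38 kg and 67300 dr = 119.245 kg.
1100.38 + 119.245 ≈ 1220 kg.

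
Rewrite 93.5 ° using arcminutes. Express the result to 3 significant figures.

5610 arcminutes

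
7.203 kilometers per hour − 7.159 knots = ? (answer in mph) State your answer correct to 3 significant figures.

7.203 km/h = 4.47574 mph and 7.159 kn = 8.23843 mph.
4.47574 − 8.23843 ≈ -3.76 mph.

-3.76 mph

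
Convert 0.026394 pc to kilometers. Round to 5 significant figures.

8.1443e+11 kilometers

1 parsec = 3.08568e+13 km.
Thus 0.026394 × 3.08568e+13 ≈ 8.1443e+11 km.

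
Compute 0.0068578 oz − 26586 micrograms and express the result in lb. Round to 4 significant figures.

0.0003700 lb

0.0068578 oz = 0.0004286125 lb and 26586 μg = 5.861210 × 10^-5 lb.
0.0004286125 − 5.861210 × 10^-5 ≈ 0.0003700 lb.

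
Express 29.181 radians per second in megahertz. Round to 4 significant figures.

4.644 × 10^-6 megahertz

1 radian per second = 1.59155 × 10^-7 megahertz.
Then 29.181 × 1.59155 × 10^-7 ≈ 4.644 × 10^-6 MHz.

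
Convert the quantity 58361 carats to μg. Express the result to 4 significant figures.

1.167 × 10^10 micrograms

1 ct = 200000 micrograms.
So 58361 × 200000 ≈ 1.167 × 10^10 μg.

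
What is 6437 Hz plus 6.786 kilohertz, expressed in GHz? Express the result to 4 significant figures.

1.322e-5 GHz

6437 Hz = 6.43700e-6 GHz and 6.786 kHz = 6.78600e-6 GHz.
6.43700e-6 + 6.78600e-6 ≈ 1.322e-5 GHz.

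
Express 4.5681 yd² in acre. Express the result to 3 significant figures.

1 square yard = 0.000206612 acre.
So 4.5681 × 0.000206612 ≈ 0.000944 acre.

0.000944 acre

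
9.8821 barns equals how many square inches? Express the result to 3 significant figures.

1 barn = 1.55000e-25 square inches.
So 9.8821 × 1.55000e-25 ≈ 1.53e-24 in².

1.53e-24 square inches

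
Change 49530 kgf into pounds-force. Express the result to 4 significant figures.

109200 lbf

1 kilogram-force = 2.20462 pounds-force.
Thus 49530 × 2.20462 ≈ 109200 lbf.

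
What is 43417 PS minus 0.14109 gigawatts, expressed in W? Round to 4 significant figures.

-1.092 × 10^8 watts

43417 PS = 3.19331 × 10^7 W and 0.14109 GW = 1.41090 × 10^8 W.
3.19331 × 10^7 − 1.41090 × 10^8 ≈ -1.092 × 10^8 W.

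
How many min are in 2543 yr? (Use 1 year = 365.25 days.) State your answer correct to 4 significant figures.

1.338 × 10^9 min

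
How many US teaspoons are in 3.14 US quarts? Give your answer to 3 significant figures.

603 US tsp

1 US quart = 192.000 US tsp.
Thus 3.14 × 192.000 ≈ 603 US tsp.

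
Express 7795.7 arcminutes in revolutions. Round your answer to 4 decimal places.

0.3609 rev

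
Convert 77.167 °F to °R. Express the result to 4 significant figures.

536.8 degrees Rankine

°R = °F + 459.67.
Applying the formula gives 536.8 °R.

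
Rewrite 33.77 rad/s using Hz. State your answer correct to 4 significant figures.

5.375 hertz

1 rad/s = 0.159155 hertz.
Then 33.77 × 0.159155 ≈ 5.375 Hz.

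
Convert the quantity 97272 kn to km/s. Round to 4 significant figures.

50.04 km/s

1 kn = 0.000514444 kilometers per second.
Thus 97272 × 0.000514444 ≈ 50.04 km/s.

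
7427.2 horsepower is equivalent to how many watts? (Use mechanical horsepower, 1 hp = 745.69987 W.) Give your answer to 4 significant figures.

5.538e+6 watts

1 horsepower = 745.700 W.
7427.2 × 745.700 ≈ 5.538e+6 W.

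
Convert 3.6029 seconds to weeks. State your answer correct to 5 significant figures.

5.9572e-6 weeks

1 second = 1.65344e-6 wk.
3.6029 × 1.65344e-6 ≈ 5.9572e-6 wk.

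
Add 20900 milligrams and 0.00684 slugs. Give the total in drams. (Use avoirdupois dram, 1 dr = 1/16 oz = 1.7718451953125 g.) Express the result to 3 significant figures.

20900 mg = 11.7956 dr and 0.00684 slug = 56.3380 dr.
11.7956 + 56.3380 ≈ 68.1 dr.

68.1 dr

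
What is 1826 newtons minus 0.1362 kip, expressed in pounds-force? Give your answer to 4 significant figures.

274.3 lbf

1826 N = 410.501 lbf and 0.1362 kip = 136.200 lbf.
410.501 − 136.200 ≈ 274.3 lbf.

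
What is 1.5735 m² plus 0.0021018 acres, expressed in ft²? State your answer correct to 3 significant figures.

1.5735 m² = 16.9370 ft² and 0.0021018 acre = 91.5544 ft².
16.9370 + 91.5544 ≈ 108 ft².

108 ft²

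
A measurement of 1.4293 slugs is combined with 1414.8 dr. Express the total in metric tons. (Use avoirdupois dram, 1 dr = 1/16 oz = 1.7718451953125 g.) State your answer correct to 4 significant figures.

1.4293 slug = 0.0208591 t and 1414.8 dr = 0.00250681 t.
0.0208591 + 0.00250681 ≈ 0.02337 t.

0.02337 t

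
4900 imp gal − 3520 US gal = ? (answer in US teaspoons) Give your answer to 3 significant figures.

4900 imp gal = 4.51941 × 10^6 US tsp and 3520 US gal = 2.70336 × 10^6 US tsp.
4.51941 × 10^6 − 2.70336 × 10^6 ≈ 1.82 × 10^6 US tsp.

1.82 × 10^6 US teaspoons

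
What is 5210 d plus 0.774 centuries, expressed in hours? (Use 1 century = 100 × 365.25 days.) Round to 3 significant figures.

5210 d = 125040 h and 0.774 century = 678488 h.
125040 + 678488 ≈ 804000 h.

804000 hours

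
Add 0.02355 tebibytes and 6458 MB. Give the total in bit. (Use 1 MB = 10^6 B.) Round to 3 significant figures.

0.02355 TiB = 2.07148e+11 bit and 6458 MB = 5.16640e+10 bit.
2.07148e+11 + 5.16640e+10 ≈ 2.59e+11 bit.

2.59e+11 bit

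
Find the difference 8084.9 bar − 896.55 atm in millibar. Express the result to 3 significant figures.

8084.9 bar = 8.08490 × 10^6 mbar and 896.55 atm = 908429 mbar.
8.08490 × 10^6 − 908429 ≈ 7.18 × 10^6 mbar.

7.18 × 10^6 mbar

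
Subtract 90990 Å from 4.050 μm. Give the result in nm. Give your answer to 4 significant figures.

-5049 nm

4.050 μm = 4050.00 nm and 90990 Å = 9099.00 nm.
4050.00 − 9099.00 ≈ -5049 nm.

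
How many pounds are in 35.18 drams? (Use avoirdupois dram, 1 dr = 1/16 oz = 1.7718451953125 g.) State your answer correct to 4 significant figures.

1 dram = 0.00390625 lb.
35.18 × 0.00390625 ≈ 0.1374 lb.

0.1374 lb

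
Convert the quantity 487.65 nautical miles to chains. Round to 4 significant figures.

1 nmi = 92.0624 chain.
So 487.65 × 92.0624 ≈ 44890 chain.

44890 chains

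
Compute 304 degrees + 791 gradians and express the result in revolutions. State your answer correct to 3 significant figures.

2.82 rev

304 ° = 0.844444 rev and 791 grad = 1.97750 rev.
0.844444 + 1.97750 ≈ 2.82 rev.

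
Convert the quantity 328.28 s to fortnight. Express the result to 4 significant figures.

1 second = 8.26720e-7 fortnight.
328.28 × 8.26720e-7 ≈ 0.0002714 fortnight.

0.0002714 fortnights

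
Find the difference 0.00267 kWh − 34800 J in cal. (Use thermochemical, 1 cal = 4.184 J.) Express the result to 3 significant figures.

-6020 calories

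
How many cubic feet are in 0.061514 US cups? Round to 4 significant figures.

0.0005140 ft³

1 US cup = 0.00835503 cubic feet.
Thus 0.061514 × 0.00835503 ≈ 0.0005140 ft³.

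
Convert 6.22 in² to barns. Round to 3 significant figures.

4.01 × 10^25 barn

1 square inch = 6.45160 × 10^24 barn.
Thus 6.22 × 6.45160 × 10^24 ≈ 4.01 × 10^25 barn.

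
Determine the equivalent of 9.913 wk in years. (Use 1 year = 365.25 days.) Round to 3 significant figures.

0.190 years

1 wk = 0.0191650 yr.
Then 9.913 × 0.0191650 ≈ 0.190 yr.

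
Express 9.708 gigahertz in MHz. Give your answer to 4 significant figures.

1 GHz = 1000.00 MHz.
Then 9.708 × 1000.00 ≈ 9708 MHz.

9708 MHz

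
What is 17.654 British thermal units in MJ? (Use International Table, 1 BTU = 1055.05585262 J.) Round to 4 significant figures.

1 British thermal unit = 0.00105506 MJ.
So 17.654 × 0.00105506 ≈ 0.01863 MJ.

0.01863 megajoules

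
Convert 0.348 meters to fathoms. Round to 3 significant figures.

1 meter = 0.546807 fathoms.
Then 0.348 × 0.546807 ≈ 0.190 fathom.

0.190 fathom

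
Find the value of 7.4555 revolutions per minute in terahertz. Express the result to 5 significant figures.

1.2426e-13 THz

1 rpm = 1.66667e-14 THz.
Thus 7.4555 × 1.66667e-14 ≈ 1.2426e-13 THz.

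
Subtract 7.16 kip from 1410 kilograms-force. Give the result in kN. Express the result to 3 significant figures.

-18.0 kilonewtons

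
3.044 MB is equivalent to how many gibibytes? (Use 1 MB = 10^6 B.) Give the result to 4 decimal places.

1 megabyte = 0.000931323 gibibytes.
So 3.044 × 0.000931323 ≈ 0.0028 GiB.

0.0028 GiB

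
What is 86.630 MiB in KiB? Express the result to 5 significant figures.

88709 KiB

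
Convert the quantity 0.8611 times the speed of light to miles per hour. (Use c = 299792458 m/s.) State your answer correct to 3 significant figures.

5.77e+8 mph

1 c = 6.70617e+8 miles per hour.
Then 0.8611 × 6.70617e+8 ≈ 5.77e+8 mph.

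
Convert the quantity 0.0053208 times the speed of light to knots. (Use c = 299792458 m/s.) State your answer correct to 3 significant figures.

3.10 × 10^6 knots

1 c = 5.82750 × 10^8 kn.
0.0053208 × 5.82750 × 10^8 ≈ 3.10 × 10^6 kn.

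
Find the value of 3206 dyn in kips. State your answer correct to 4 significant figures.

1 dyn = 2.24809e-9 kips.
3206 × 2.24809e-9 ≈ 7.207e-6 kip.

7.207e-6 kip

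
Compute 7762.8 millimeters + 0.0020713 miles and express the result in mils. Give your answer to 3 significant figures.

437000 mils

7762.8 mm = 305622 mil and 0.0020713 mi = 131238 mil.
305622 + 131238 ≈ 437000 mil.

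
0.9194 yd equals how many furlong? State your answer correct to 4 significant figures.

0.004179 furlong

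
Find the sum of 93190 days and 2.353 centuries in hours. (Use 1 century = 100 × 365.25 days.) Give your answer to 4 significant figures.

4.299e+6 h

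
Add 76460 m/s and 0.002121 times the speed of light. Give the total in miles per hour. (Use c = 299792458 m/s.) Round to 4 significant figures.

1.593 × 10^6 miles per hour

76460 m/s = 171036 mph and 0.002121 c = 1.42238 × 10^6 mph.
171036 + 1.42238 × 10^6 ≈ 1.593 × 10^6 mph.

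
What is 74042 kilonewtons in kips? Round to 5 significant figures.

1 kN = 0.224809 kip.
Thus 74042 × 0.224809 ≈ 16645 kip.

16645 kips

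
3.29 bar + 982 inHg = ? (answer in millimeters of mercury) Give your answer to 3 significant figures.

27400 millimeters of mercury

3.29 bar = 2467.70 mmHg and 982 inHg = 24942.8 mmHg.
2467.70 + 24942.8 ≈ 27400 mmHg.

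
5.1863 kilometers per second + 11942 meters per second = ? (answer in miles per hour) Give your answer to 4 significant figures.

38310 mph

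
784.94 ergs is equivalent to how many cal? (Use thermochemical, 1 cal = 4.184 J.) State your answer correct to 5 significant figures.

1.8761 × 10^-5 cal

1 erg = 2.39006 × 10^-8 cal.
Then 784.94 × 2.39006 × 10^-8 ≈ 1.8761 × 10^-5 cal.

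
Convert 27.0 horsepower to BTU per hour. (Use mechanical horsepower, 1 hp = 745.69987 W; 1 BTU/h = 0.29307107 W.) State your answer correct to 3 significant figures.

68700 BTU per hour

1 hp = 2544.43 BTU/h.
So 27.0 × 2544.43 ≈ 68700 BTU/h.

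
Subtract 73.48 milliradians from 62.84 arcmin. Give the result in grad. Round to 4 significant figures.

-3.514 gradians

62.84 arcmin = 1.16370 grad and 73.48 mrad = 4.67788 grad.
1.16370 − 4.67788 ≈ -3.514 grad.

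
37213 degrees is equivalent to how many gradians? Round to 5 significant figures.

1 degree = 1.11111 grad.
37213 × 1.11111 ≈ 41348 grad.

41348 gradians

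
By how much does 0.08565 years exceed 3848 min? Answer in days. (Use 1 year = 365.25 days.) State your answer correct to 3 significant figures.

0.08565 yr = 31.2837 d and 3848 min = 2.67222 d.
31.2837 − 2.67222 ≈ 28.6 d.

28.6 days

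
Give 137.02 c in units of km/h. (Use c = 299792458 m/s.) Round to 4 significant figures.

1 speed of light = 1.07925e+9 kilometers per hour.
Then 137.02 × 1.07925e+9 ≈ 1.479e+11 km/h.

1.479e+11 kilometers per hour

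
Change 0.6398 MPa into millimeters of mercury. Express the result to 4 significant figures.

4799 mmHg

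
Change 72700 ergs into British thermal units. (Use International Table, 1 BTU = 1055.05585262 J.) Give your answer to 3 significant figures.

6.89e-6 British thermal units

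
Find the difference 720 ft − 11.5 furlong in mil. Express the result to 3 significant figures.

-8.24e+7 mil

720 ft = 8.64000e+6 mil and 11.5 furlong = 9.10800e+7 mil.
8.64000e+6 − 9.10800e+7 ≈ -8.24e+7 mil.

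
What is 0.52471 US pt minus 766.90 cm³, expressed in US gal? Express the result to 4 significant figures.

0.52471 US pt = 0.06558875 US gal and 766.90 cm³ = 0.2025935 US gal.
0.06558875 − 0.2025935 ≈ -0.1370 US gal.

-0.1370 US gal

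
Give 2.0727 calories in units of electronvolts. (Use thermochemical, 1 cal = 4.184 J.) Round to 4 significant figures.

5.413e+19 eV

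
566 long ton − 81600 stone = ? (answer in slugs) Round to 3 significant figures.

3900 slug

566 long ton = 39405.7 slug and 81600 st = 35506.9 slug.
39405.7 − 35506.9 ≈ 3900 slug.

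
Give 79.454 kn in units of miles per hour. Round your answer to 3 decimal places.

91.434 mph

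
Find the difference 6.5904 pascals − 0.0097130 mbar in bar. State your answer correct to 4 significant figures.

5.619e-5 bar

6.5904 Pa = 6.59040e-5 bar and 0.0097130 mbar = 9.71300e-6 bar.
6.59040e-5 − 9.71300e-6 ≈ 5.619e-5 bar.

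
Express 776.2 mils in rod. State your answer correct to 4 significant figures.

0.003920 rod

1 mil = 5.05051e-6 rods.
Thus 776.2 × 5.05051e-6 ≈ 0.003920 rod.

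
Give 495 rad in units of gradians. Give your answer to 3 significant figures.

1 rad = 63.6620 gradians.
Thus 495 × 63.6620 ≈ 31500 grad.

31500 gradians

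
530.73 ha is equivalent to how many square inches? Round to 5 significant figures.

1 ha = 1.55000 × 10^7 square inches.
Then 530.73 × 1.55000 × 10^7 ≈ 8.2263 × 10^9 in².

8.2263 × 10^9 in²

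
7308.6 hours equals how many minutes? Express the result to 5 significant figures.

438520 minutes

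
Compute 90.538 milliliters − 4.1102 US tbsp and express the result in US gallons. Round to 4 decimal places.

90.538 mL = 0.0239176 US gal and 4.1102 US tbsp = 0.0160555 US gal.
0.0239176 − 0.0160555 ≈ 0.0079 US gal.

0.0079 US gallons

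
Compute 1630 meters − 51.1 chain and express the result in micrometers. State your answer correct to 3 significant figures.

1630 m = 1.63000 × 10^9 μm and 51.1 chain = 1.02797 × 10^9 μm.
1.63000 × 10^9 − 1.02797 × 10^9 ≈ 6.02 × 10^8 μm.

6.02 × 10^8 micrometers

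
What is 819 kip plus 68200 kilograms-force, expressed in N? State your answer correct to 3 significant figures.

819 kip = 3.64309e+6 N and 68200 kgf = 668814 N.
3.64309e+6 + 668814 ≈ 4.31e+6 N.

4.31e+6 N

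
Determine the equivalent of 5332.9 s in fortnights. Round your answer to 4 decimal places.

1 second = 8.26720e-7 fortnights.
Thus 5332.9 × 8.26720e-7 ≈ 0.0044 fortnight.

0.0044 fortnight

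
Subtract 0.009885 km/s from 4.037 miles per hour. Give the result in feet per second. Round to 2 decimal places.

4.037 mph = 5.92093 ft/s and 0.009885 km/s = 32.4311 ft/s.
5.92093 − 32.4311 ≈ -26.51 ft/s.

-26.51 ft/s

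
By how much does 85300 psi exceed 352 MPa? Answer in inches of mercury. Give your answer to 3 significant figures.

69700 inHg

85300 psi = 173673 inHg and 352 MPa = 103946 inHg.
173673 − 103946 ≈ 69700 inHg.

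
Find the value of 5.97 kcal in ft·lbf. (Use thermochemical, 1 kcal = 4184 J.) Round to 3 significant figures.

18400 ft·lbf

1 kcal = 3085.96 foot-pounds.
So 5.97 × 3085.96 ≈ 18400 ft·lbf.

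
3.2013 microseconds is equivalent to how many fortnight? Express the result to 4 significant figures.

2.647e-12 fortnight

1 μs = 8.26720e-13 fortnights.
3.2013 × 8.26720e-13 ≈ 2.647e-12 fortnight.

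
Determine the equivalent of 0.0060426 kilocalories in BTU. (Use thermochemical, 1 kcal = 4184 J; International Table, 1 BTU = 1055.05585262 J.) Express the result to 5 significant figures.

0.023963 BTU

1 kilocalorie = 3.96567 BTU.
Then 0.0060426 × 3.96567 ≈ 0.023963 BTU.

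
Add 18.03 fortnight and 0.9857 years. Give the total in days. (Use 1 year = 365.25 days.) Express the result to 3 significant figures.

18.03 fortnight = 252.420 d and 0.9857 yr = 360.027 d.
252.420 + 360.027 ≈ 612 d.

612 d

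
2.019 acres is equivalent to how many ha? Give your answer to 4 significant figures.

0.8171 hectares

1 acre = 0.404686 hectares.
So 2.019 × 0.404686 ≈ 0.8171 ha.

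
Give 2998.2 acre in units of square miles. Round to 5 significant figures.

4.6847 square miles

1 acre = 0.00156250 mi².
So 2998.2 × 0.00156250 ≈ 4.6847 mi².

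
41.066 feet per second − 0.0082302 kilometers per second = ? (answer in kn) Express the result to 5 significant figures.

41.066 ft/s = 24.3309 kn and 0.0082302 km/s = 15.9982 kn.
24.3309 − 15.9982 ≈ 8.3327 kn.

8.3327 kn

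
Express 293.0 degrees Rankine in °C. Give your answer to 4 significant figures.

-110.4 degrees Celsius

°R = (°C + 273.15) × 9/5.
Applying the formula gives -110.4 °C.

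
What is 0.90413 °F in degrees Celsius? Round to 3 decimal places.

-17.275 °C

°F = °C × 9/5 + 32.
Applying the formula gives -17.275 °C.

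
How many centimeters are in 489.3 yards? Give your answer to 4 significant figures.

44740 cm

1 yard = 91.4400 cm.
Thus 489.3 × 91.4400 ≈ 44740 cm.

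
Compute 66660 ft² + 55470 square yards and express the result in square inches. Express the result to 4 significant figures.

8.149 × 10^7 in²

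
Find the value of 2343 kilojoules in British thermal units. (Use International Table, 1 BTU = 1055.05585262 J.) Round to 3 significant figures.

2220 BTU

1 kilojoule = 0.947817 BTU.
Then 2343 × 0.947817 ≈ 2220 BTU.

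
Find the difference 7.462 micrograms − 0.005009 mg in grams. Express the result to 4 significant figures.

7.462 μg = 7.46200e-6 g and 0.005009 mg = 5.00900e-6 g.
7.46200e-6 − 5.00900e-6 ≈ 2.453e-6 g.

2.453e-6 g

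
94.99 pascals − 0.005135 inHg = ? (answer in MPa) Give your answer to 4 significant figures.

7.760 × 10^-5 megapascals

94.99 Pa = 9.49900 × 10^-5 MPa and 0.005135 inHg = 1.73891 × 10^-5 MPa.
9.49900 × 10^-5 − 1.73891 × 10^-5 ≈ 7.760 × 10^-5 MPa.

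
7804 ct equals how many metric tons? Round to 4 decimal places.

1 ct = 2.00000e-7 metric tons.
7804 × 2.00000e-7 ≈ 0.0016 t.

0.0016 t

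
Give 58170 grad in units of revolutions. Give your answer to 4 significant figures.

145.4 rev

1 grad = 0.00250000 rev.
Thus 58170 × 0.00250000 ≈ 145.4 rev.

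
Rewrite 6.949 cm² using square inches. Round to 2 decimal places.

1.08 square inches

1 cm² = 0.155000 in².
6.949 × 0.155000 ≈ 1.08 in².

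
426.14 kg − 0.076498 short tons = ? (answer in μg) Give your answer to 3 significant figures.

3.57e+11 micrograms

426.14 kg = 4.26140e+11 μg and 0.076498 short ton = 6.93978e+10 μg.
4.26140e+11 − 6.93978e+10 ≈ 3.57e+11 μg.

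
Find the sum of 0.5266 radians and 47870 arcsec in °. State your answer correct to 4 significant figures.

43.47 °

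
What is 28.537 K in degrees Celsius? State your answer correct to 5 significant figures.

-244.61 °C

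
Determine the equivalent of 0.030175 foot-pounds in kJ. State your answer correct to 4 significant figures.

1 foot-pound = 0.00135582 kilojoules.
So 0.030175 × 0.00135582 ≈ 4.091e-5 kJ.

4.091e-5 kJ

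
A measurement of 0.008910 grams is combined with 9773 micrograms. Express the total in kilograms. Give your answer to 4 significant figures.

1.868e-5 kg

0.008910 g = 8.91000e-6 kg and 9773 μg = 9.77300e-6 kg.
8.91000e-6 + 9.77300e-6 ≈ 1.868e-5 kg.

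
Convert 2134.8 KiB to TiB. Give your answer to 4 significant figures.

1 kibibyte = 9.31323 × 10^-10 tebibytes.
So 2134.8 × 9.31323 × 10^-10 ≈ 1.988 × 10^-6 TiB.

1.988 × 10^-6 tebibytes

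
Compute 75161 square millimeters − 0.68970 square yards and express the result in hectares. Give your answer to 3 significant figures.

75161 mm² = 7.51610 × 10^-6 ha and 0.68970 yd² = 5.76677 × 10^-5 ha.
7.51610 × 10^-6 − 5.76677 × 10^-5 ≈ -5.02 × 10^-5 ha.

-5.02 × 10^-5 ha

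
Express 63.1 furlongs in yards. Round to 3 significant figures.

1 furlong = 220.000 yd.
So 63.1 × 220.000 ≈ 13900 yd.

13900 yd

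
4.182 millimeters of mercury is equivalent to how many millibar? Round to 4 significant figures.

5.576 mbar

1 millimeter of mercury = 1.33322 mbar.
So 4.182 × 1.33322 ≈ 5.576 mbar.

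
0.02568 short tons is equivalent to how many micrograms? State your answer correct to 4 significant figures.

2.330e+10 micrograms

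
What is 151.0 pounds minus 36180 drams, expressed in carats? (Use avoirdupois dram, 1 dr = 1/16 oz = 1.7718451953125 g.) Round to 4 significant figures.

151.0 lb = 342462.2 ct and 36180 dr = 320526.8 ct.
342462.2 − 320526.8 ≈ 21940 ct.

21940 ct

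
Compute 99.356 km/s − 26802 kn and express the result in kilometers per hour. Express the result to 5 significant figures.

308040 km/h

99.356 km/s = 357682 km/h and 26802 kn = 49637.3 km/h.
357682 − 49637.3 ≈ 308040 km/h.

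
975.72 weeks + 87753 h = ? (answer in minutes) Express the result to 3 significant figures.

1.51e+7 minutes

975.72 wk = 9.83526e+6 min and 87753 h = 5.26518e+6 min.
9.83526e+6 + 5.26518e+6 ≈ 1.51e+7 min.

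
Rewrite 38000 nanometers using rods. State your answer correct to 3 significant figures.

1 nm = 1.98839e-10 rod.
Thus 38000 × 1.98839e-10 ≈ 7.56e-6 rod.

7.56e-6 rod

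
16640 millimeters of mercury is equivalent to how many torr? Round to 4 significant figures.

1 mmHg = 1.00000 torr.
Then 16640 × 1.00000 ≈ 16640 torr.

16640 torr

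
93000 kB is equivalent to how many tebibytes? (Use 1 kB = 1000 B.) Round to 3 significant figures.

8.46e-5 tebibytes

1 kilobyte = 9.09495e-10 TiB.
93000 × 9.09495e-10 ≈ 8.46e-5 TiB.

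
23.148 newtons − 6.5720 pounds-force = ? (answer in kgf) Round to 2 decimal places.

23.148 N = 2.36044 kgf and 6.5720 lbf = 2.98101 kgf.
2.36044 − 2.98101 ≈ -0.62 kgf.

-0.62 kilograms-force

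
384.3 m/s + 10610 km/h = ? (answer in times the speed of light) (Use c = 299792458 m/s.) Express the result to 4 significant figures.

384.3 m/s = 1.28189e-6 c and 10610 km/h = 9.83088e-6 c.
1.28189e-6 + 9.83088e-6 ≈ 1.111e-5 c.

1.111e-5 times the speed of light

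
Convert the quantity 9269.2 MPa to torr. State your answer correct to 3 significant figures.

1 MPa = 7500.62 torr.
Thus 9269.2 × 7500.62 ≈ 6.95e+7 torr.

6.95e+7 torr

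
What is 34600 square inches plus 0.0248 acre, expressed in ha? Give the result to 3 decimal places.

34600 in² = 0.00223225 ha and 0.0248 acre = 0.0100362 ha.
0.00223225 + 0.0100362 ≈ 0.012 ha.

0.012 hectares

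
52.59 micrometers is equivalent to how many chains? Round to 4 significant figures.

2.614 × 10^-6 chains

1 micrometer = 4.97097 × 10^-8 chain.
So 52.59 × 4.97097 × 10^-8 ≈ 2.614 × 10^-6 chain.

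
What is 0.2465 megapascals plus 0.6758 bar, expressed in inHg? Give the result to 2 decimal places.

92.75 inHg

0.2465 MPa = 72.7914 inHg and 0.6758 bar = 19.9564 inHg.
72.7914 + 19.9564 ≈ 92.75 inHg.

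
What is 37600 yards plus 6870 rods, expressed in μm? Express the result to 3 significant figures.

6.89 × 10^10 μm

37600 yd = 3.43814 × 10^10 μm and 6870 rod = 3.45506 × 10^10 μm.
3.43814 × 10^10 + 3.45506 × 10^10 ≈ 6.89 × 10^10 μm.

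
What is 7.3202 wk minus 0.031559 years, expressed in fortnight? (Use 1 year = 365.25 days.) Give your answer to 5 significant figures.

7.3202 wk = 3.66010 fortnight and 0.031559 yr = 0.823352 fortnight.
3.66010 − 0.823352 ≈ 2.8367 fortnight.

2.8367 fortnights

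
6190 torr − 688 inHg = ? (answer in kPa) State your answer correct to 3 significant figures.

6190 torr = 825.265 kPa and 688 inHg = 2329.84 kPa.
825.265 − 2329.84 ≈ -1500 kPa.

-1500 kPa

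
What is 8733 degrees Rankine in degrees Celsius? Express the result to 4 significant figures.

4579 degrees Celsius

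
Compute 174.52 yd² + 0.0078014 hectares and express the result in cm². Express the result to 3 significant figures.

2.24e+6 cm²

174.52 yd² = 1.45921e+6 cm² and 0.0078014 ha = 780140 cm².
1.45921e+6 + 780140 ≈ 2.24e+6 cm².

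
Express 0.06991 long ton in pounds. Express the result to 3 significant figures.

157 lb

1 long ton = 2240.00 lb.
So 0.06991 × 2240.00 ≈ 157 lb.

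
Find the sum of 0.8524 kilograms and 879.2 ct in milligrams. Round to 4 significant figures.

1.028e+6 milligrams

0.8524 kg = 852400 mg and 879.2 ct = 175840 mg.
852400 + 175840 ≈ 1.028e+6 mg.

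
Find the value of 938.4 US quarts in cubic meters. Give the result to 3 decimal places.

1 US quart = 0.000946353 cubic meters.
So 938.4 × 0.000946353 ≈ 0.888 m³.

0.888 m³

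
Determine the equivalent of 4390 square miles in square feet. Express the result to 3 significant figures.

1 mi² = 2.78784e+7 square feet.
Thus 4390 × 2.78784e+7 ≈ 1.22e+11 ft².

1.22e+11 ft²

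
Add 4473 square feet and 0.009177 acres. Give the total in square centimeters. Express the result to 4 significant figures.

4473 ft² = 4.15555 × 10^6 cm² and 0.009177 acre = 371380 cm².
4.15555 × 10^6 + 371380 ≈ 4.527 × 10^6 cm².

4.527 × 10^6 cm²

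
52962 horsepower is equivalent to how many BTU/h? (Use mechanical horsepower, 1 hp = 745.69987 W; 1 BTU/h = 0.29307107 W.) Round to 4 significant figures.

1.348 × 10^8 BTU per hour

1 hp = 2544.43 BTU/h.
Then 52962 × 2544.43 ≈ 1.348 × 10^8 BTU/h.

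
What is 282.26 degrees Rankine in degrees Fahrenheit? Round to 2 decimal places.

-177.41 °F

°R = °F + 459.67.
Applying the formula gives -177.41 °F.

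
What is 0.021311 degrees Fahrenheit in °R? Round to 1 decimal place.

459.7 degrees Rankine

°R = °F + 459.67.
Applying the formula gives 459.7 °R.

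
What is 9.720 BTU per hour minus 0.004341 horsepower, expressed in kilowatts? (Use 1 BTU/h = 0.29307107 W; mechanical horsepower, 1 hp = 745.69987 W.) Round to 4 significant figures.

-0.0003884 kW

9.720 BTU/h = 0.00284865 kW and 0.004341 hp = 0.00323708 kW.
0.00284865 − 0.00323708 ≈ -0.0003884 kW.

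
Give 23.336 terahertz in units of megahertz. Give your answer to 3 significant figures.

2.33 × 10^7 MHz

1 THz = 1.00000 × 10^6 megahertz.
23.336 × 1.00000 × 10^6 ≈ 2.33 × 10^7 MHz.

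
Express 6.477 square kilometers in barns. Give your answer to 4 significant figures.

6.477 × 10^34 barn

1 square kilometer = 1.00000 × 10^34 barn.
6.477 × 1.00000 × 10^34 ≈ 6.477 × 10^34 barn.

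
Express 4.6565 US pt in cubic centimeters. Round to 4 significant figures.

2203 cubic centimeters

1 US pt = 473.176 cubic centimeters.
4.6565 × 473.176 ≈ 2203 cm³.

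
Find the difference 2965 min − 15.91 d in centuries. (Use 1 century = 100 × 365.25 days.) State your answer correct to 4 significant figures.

-0.0003792 century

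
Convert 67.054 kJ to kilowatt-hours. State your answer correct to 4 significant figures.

0.01863 kilowatt-hours

1 kilojoule = 0.000277778 kilowatt-hours.
Thus 67.054 × 0.000277778 ≈ 0.01863 kWh.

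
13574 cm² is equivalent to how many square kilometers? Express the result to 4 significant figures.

1.357e-6 square kilometers

1 square centimeter = 1.00000e-10 km².
Thus 13574 × 1.00000e-10 ≈ 1.357e-6 km².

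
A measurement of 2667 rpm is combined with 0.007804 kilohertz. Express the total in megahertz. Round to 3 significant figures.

5.23 × 10^-5 megahertz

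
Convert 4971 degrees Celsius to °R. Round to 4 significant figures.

°R = (°C + 273.15) × 9/5.
Applying the formula gives 9439 °R.

9439 °R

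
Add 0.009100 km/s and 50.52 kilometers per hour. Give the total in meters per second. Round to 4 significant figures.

23.13 meters per second

0.009100 km/s = 9.10000 m/s and 50.52 km/h = 14.0333 m/s.
9.10000 + 14.0333 ≈ 23.13 m/s.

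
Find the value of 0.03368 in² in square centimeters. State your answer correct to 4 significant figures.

0.2173 cm²

1 square inch = 6.45160 cm².
So 0.03368 × 6.45160 ≈ 0.2173 cm².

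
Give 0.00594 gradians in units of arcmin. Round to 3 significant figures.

0.321 arcmin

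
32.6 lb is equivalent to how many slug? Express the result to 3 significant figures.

1.01 slug

1 pound = 0.0310810 slug.
Then 32.6 × 0.0310810 ≈ 1.01 slug.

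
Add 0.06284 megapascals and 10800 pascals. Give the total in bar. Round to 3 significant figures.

0.06284 MPa = 0.628400 bar and 10800 Pa = 0.108000 bar.
0.628400 + 0.108000 ≈ 0.736 bar.

0.736 bar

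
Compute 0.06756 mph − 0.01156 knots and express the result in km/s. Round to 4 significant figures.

2.426e-5 km/s

0.06756 mph = 3.02020e-5 km/s and 0.01156 kn = 5.94698e-6 km/s.
3.02020e-5 − 5.94698e-6 ≈ 2.426e-5 km/s.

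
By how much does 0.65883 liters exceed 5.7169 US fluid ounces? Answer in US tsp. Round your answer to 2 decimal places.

99.36 US tsp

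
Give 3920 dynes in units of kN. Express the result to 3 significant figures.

1 dyn = 1.00000 × 10^-8 kN.
Then 3920 × 1.00000 × 10^-8 ≈ 3.92 × 10^-5 kN.

3.92 × 10^-5 kN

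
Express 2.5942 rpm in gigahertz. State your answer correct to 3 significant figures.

4.32e-11 GHz

1 rpm = 1.66667e-11 gigahertz.
Thus 2.5942 × 1.66667e-11 ≈ 4.32e-11 GHz.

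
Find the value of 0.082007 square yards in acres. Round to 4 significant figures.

1.694e-5 acres

1 yd² = 0.000206612 acre.
Then 0.082007 × 0.000206612 ≈ 1.694e-5 acre.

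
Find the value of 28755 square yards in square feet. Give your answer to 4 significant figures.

1 square yard = 9.00000 square feet.
28755 × 9.00000 ≈ 258800 ft².

258800 ft²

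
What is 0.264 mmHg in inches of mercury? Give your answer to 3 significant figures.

1 mmHg = 0.0393701 inches of mercury.
Then 0.264 × 0.0393701 ≈ 0.0104 inHg.

0.0104 inches of mercury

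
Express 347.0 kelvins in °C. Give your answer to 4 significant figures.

73.85 °C

K = °C + 273.15.
Applying the formula gives 73.85 °C.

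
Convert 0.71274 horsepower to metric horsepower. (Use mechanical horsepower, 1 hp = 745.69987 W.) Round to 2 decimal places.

0.72 PS

1 hp = 1.01387 PS.
Then 0.71274 × 1.01387 ≈ 0.72 PS.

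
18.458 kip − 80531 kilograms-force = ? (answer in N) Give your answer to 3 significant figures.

-708000 N

18.458 kip = 82105.3 N and 80531 kgf = 789739 N.
82105.3 − 789739 ≈ -708000 N.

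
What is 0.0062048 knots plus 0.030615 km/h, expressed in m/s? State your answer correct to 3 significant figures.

0.0062048 kn = 0.00319202 m/s and 0.030615 km/h = 0.00850417 m/s.
0.00319202 + 0.00850417 ≈ 0.0117 m/s.

0.0117 meters per second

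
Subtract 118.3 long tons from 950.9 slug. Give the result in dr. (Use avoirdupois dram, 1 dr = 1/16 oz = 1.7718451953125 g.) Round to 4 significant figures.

-6.001e+7 drams

950.9 slug = 7.83214e+6 dr and 118.3 long ton = 6.78380e+7 dr.
7.83214e+6 − 6.78380e+7 ≈ -6.001e+7 dr.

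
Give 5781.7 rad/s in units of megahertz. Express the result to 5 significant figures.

0.00092019 megahertz

1 rad/s = 1.59155 × 10^-7 MHz.
5781.7 × 1.59155 × 10^-7 ≈ 0.00092019 MHz.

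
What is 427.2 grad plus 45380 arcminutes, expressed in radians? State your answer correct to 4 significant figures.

19.91 rad

427.2 grad = 6.71044 rad and 45380 arcmin = 13.2005 rad.
6.71044 + 13.2005 ≈ 19.91 rad.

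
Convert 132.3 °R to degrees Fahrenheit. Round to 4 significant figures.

°R = °F + 459.67.
Applying the formula gives -327.4 °F.

-327.4 °F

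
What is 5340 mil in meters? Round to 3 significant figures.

0.136 meters

1 mil = 2.54000e-5 meters.
Then 5340 × 2.54000e-5 ≈ 0.136 m.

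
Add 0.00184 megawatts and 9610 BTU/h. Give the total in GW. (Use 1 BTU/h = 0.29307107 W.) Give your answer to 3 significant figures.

4.66 × 10^-6 gigawatts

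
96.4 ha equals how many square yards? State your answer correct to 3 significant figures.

1 ha = 11959.9 square yards.
Thus 96.4 × 11959.9 ≈ 1.15 × 10^6 yd².

1.15 × 10^6 yd²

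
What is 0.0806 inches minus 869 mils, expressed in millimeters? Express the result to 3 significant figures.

-20.0 mm

0.0806 in = 2.04724 mm and 869 mil = 22.0726 mm.
2.04724 − 22.0726 ≈ -20.0 mm.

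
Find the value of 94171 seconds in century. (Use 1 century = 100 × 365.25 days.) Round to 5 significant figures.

1 second = 3.16881e-10 century.
So 94171 × 3.16881e-10 ≈ 2.9841e-5 century.

2.9841e-5 century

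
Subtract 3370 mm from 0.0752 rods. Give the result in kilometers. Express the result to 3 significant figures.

0.0752 rod = 0.000378196 km and 3370 mm = 0.00337000 km.
0.000378196 − 0.00337000 ≈ -0.00299 km.

-0.00299 km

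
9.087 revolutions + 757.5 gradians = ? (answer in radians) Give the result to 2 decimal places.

68.99 radians

9.087 rev = 57.0953 rad and 757.5 grad = 11.8988 rad.
57.0953 + 11.8988 ≈ 68.99 rad.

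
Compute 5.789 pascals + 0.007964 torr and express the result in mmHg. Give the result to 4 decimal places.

0.0514 mmHg

5.789 Pa = 0.0434211 mmHg and 0.007964 torr = 0.00796400 mmHg.
0.0434211 + 0.00796400 ≈ 0.0514 mmHg.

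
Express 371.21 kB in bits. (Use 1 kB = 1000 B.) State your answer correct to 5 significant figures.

1 kilobyte = 8000.00 bit.
371.21 × 8000.00 ≈ 2.9697e+6 bit.

2.9697e+6 bits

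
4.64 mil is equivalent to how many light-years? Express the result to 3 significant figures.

1 mil = 2.68478 × 10^-21 ly.
4.64 × 2.68478 × 10^-21 ≈ 1.25 × 10^-20 ly.

1.25 × 10^-20 light-years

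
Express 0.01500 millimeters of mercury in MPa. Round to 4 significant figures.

2.000e-6 MPa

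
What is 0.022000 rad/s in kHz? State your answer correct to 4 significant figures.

3.501 × 10^-6 kilohertz

1 rad/s = 0.000159155 kHz.
Then 0.022000 × 0.000159155 ≈ 3.501 × 10^-6 kHz.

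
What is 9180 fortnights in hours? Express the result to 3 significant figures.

3.08e+6 h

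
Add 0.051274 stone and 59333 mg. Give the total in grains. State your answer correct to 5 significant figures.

0.051274 st = 5024.85 gr and 59333 mg = 915.648 gr.
5024.85 + 915.648 ≈ 5940.5 gr.

5940.5 gr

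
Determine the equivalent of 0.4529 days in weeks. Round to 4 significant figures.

1 day = 0.142857 wk.
0.4529 × 0.142857 ≈ 0.06470 wk.

0.06470 wk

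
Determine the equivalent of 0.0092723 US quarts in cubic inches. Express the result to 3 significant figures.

1 US quart = 57.7500 in³.
Thus 0.0092723 × 57.7500 ≈ 0.535 in³.

0.535 cubic inches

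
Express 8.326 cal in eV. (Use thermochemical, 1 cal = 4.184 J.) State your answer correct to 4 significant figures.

2.174 × 10^20 eV

1 cal = 2.61145 × 10^19 electronvolts.
Then 8.326 × 2.61145 × 10^19 ≈ 2.174 × 10^20 eV.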